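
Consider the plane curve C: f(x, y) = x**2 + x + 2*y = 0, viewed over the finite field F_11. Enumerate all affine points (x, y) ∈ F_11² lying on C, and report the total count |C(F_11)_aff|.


Affine F_11-points: {(0, 0), (1, 10), (2, 8), (3, 5), (4, 1), (5, 7), (6, 1), (7, 5), (8, 8), (9, 10), (10, 0)}; count = 11.

For each of the 121 pairs (x, y) ∈ F_11², evaluate f(x, y) mod 11. Record the zeros.
  x = 0: [0↦0, 1↦2, 2↦4, 3↦6, 4↦8, 5↦10, 6↦1, 7↦3, 8↦5, 9↦7, 10↦9]  zeros at y ∈ {0}
  x = 1: [0↦2, 1↦4, 2↦6, 3↦8, 4↦10, 5↦1, 6↦3, 7↦5, 8↦7, 9↦9, 10↦0]  zeros at y ∈ {10}
  x = 2: [0↦6, 1↦8, 2↦10, 3↦1, 4↦3, 5↦5, 6↦7, 7↦9, 8↦0, 9↦2, 10↦4]  zeros at y ∈ {8}
  x = 3: [0↦1, 1↦3, 2↦5, 3↦7, 4↦9, 5↦0, 6↦2, 7↦4, 8↦6, 9↦8, 10↦10]  zeros at y ∈ {5}
  x = 4: [0↦9, 1↦0, 2↦2, 3↦4, 4↦6, 5↦8, 6↦10, 7↦1, 8↦3, 9↦5, 10↦7]  zeros at y ∈ {1}
  x = 5: [0↦8, 1↦10, 2↦1, 3↦3, 4↦5, 5↦7, 6↦9, 7↦0, 8↦2, 9↦4, 10↦6]  zeros at y ∈ {7}
  x = 6: [0↦9, 1↦0, 2↦2, 3↦4, 4↦6, 5↦8, 6↦10, 7↦1, 8↦3, 9↦5, 10↦7]  zeros at y ∈ {1}
  x = 7: [0↦1, 1↦3, 2↦5, 3↦7, 4↦9, 5↦0, 6↦2, 7↦4, 8↦6, 9↦8, 10↦10]  zeros at y ∈ {5}
  x = 8: [0↦6, 1↦8, 2↦10, 3↦1, 4↦3, 5↦5, 6↦7, 7↦9, 8↦0, 9↦2, 10↦4]  zeros at y ∈ {8}
  x = 9: [0↦2, 1↦4, 2↦6, 3↦8, 4↦10, 5↦1, 6↦3, 7↦5, 8↦7, 9↦9, 10↦0]  zeros at y ∈ {10}
  x = 10: [0↦0, 1↦2, 2↦4, 3↦6, 4↦8, 5↦10, 6↦1, 7↦3, 8↦5, 9↦7, 10↦9]  zeros at y ∈ {0}
Collecting zeros: affine points = {(0, 0), (1, 10), (2, 8), (3, 5), (4, 1), (5, 7), (6, 1), (7, 5), (8, 8), (9, 10), (10, 0)}.
Total count |C(F_11)_aff| = 11.


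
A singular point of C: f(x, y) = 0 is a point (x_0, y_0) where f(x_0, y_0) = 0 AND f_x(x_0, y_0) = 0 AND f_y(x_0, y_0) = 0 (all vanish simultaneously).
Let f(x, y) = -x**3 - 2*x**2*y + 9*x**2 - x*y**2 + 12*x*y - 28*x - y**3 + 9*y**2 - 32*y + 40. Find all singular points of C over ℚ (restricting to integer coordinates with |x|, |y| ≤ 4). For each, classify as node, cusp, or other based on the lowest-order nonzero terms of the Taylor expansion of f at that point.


Singular points: {(2, 2)}; classification: node.

Compute partial derivatives:
  f_x = -3*x**2 - 4*x*y + 18*x - y**2 + 12*y - 28.
  f_y = -2*x**2 - 2*x*y + 12*x - 3*y**2 + 18*y - 32.
Scan x_0 ∈ {−4, ..., 4}. For each x_0, f_y(x_0, y) is a polynomial in y; find its integer roots y ∈ {−4, ..., 4}, then test f_x and f at those candidates.
  x = -4: f_y(-4, y) = -3*y**2 + 26*y - 112; no integer root y with |y| ≤ 4.
  x = -3: f_y(-3, y) = -3*y**2 + 24*y - 86; no integer root y with |y| ≤ 4.
  x = -2: f_y(-2, y) = -3*y**2 + 22*y - 64; no integer root y with |y| ≤ 4.
  x = -1: f_y(-1, y) = -3*y**2 + 20*y - 46; no integer root y with |y| ≤ 4.
  x = 0: f_y(0, y) = -3*y**2 + 18*y - 32; no integer root y with |y| ≤ 4.
  x = 1: f_y(1, y) = -3*y**2 + 16*y - 22; no integer root y with |y| ≤ 4.
  x = 2: f_y(2, y) = -3*y**2 + 14*y - 16; vanishes at y ∈ {2}. (2, 2): f_x = 0, f = 0 — SINGULAR.
  x = 3: f_y(3, y) = -3*y**2 + 12*y - 14; no integer root y with |y| ≤ 4.
  x = 4: f_y(4, y) = -3*y**2 + 10*y - 16; no integer root y with |y| ≤ 4.
Only singular point on the grid: (2, 2).
Classify: substitute x = 2 + u, y = 2 + v and expand: f = -u**3 - 2*u**2*v - u**2 - u*v**2 - v**3 + v**2.
No constant or linear terms (consistent with a singular point). Quadratic part: -u**2 + v**2. Cubic part: -u**3 - 2*u**2*v - u*v**2 - v**3.
The quadratic part v**2 - u**2 = (v − u)(v + u) splits into two distinct linear factors, so there are two distinct tangent lines y − 2 = ±(x − 2) — this is a node (ordinary double point).
Classification: node.


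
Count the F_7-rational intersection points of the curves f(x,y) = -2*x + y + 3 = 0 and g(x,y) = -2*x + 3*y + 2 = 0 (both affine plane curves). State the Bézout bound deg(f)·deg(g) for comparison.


Common zeros: {(0, 4)}; count = 1; Bézout bound = 1.

deg(f) = 1, deg(g) = 1, so Bézout bound = 1.
Scan x ∈ F_7. For each x, list the y ∈ F_7 with f(x, y) ≡ 0 and those with g(x, y) ≡ 0 (mod 7); the common zeros in that column are the intersection.
  x = 0: f ≡ 0 at y ∈ {4}; g ≡ 0 at y ∈ {4}; common: {4}.
  x = 1: f ≡ 0 at y ∈ {6}; g ≡ 0 at y ∈ {0}; common: ∅.
  x = 2: f ≡ 0 at y ∈ {1}; g ≡ 0 at y ∈ {3}; common: ∅.
  x = 3: f ≡ 0 at y ∈ {3}; g ≡ 0 at y ∈ {6}; common: ∅.
  x = 4: f ≡ 0 at y ∈ {5}; g ≡ 0 at y ∈ {2}; common: ∅.
  x = 5: f ≡ 0 at y ∈ {0}; g ≡ 0 at y ∈ {5}; common: ∅.
  x = 6: f ≡ 0 at y ∈ {2}; g ≡ 0 at y ∈ {1}; common: ∅.
Collecting: common zeros = {(0, 4)}, so the count is 1.
Comparison with the Bézout bound: 1 ≤ 1 = deg(f)·deg(g), as expected for curves with no common component (the bound is attained).


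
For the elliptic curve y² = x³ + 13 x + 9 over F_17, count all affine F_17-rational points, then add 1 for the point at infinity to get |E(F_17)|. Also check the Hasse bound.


Affine points = {(0, 3), (0, 14), (2, 3), (2, 14), (7, 1), (7, 16), (8, 8), (8, 9), (10, 0), (11, 2), (11, 15), (15, 3), (15, 14)}; affine count = 13; |E(F_17)| = 14.

Discriminant check: Δ ∝ 4a³ + 27b² = 4·13³ + 27·9² = 4·2197 + 27·81 ≡ 10 (mod 17). Nonzero ⇒ E is nonsingular.
For each x ∈ F_17, compute rhs = x³ + 13·x + 9 mod 17, then count y ∈ F_17 with y² ≡ rhs.
  x = 0: rhs = 9, matching y values: 3, 14 (2 points).
  x = 1: rhs = 6, matching y values: none (0 points).
  x = 2: rhs = 9, matching y values: 3, 14 (2 points).
  x = 3: rhs = 7, matching y values: none (0 points).
  x = 4: rhs = 6, matching y values: none (0 points).
  x = 5: rhs = 12, matching y values: none (0 points).
  x = 6: rhs = 14, matching y values: none (0 points).
  x = 7: rhs = 1, matching y values: 1, 16 (2 points).
  x = 8: rhs = 13, matching y values: 8, 9 (2 points).
  x = 9: rhs = 5, matching y values: none (0 points).
  x = 10: rhs = 0, matching y values: 0 (1 points).
  x = 11: rhs = 4, matching y values: 2, 15 (2 points).
  x = 12: rhs = 6, matching y values: none (0 points).
  x = 13: rhs = 12, matching y values: none (0 points).
  x = 14: rhs = 11, matching y values: none (0 points).
  x = 15: rhs = 9, matching y values: 3, 14 (2 points).
  x = 16: rhs = 12, matching y values: none (0 points).
Total affine count: 13.
Full point count |E(F_17)| = 13 + 1 = 14.
Hasse bound: |14 − (17+1)| = |-4| = 4 ≤ 2√17 ≈ 8.2462 ✓.


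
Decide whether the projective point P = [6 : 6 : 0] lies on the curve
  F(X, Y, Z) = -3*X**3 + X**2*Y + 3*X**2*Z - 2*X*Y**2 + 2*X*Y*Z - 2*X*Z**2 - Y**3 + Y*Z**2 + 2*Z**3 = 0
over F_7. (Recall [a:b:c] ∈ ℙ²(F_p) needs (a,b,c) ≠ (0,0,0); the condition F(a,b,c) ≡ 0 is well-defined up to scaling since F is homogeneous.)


F(6,6,0) ≡ 5 (mod 7); P is NOT on the curve.

Evaluate F(6, 6, 0) term-by-term (mod 7).
  -3*X**3 ↦ -3·216·1·1 = -648
  X**2*Y ↦ 1·36·6·1 = 216
  3*X**2*Z ↦ 3·36·1·0 = 0
  -2*X*Y**2 ↦ -2·6·36·1 = -432
  2*X*Y*Z ↦ 2·6·6·0 = 0
  -2*X*Z**2 ↦ -2·6·1·0 = 0
  -Y**3 ↦ -1·1·216·1 = -216
  Y*Z**2 ↦ 1·1·6·0 = 0
  2*Z**3 ↦ 2·1·1·0 = 0
Sum: F(6, 6, 0) = (-648) + (216) + (0) + (-432) + (0) + (0) + (-216) + (0) + (0) = -1080.
Reducing mod 7: -1080 ≡ 5 (mod 7).
Since F(a, b, c) ≡ 5 ≠ 0 (mod 7), P does NOT lie on the curve.


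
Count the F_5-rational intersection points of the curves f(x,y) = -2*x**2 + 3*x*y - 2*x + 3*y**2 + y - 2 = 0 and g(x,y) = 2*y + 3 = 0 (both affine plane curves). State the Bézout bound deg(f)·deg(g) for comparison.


Common zeros: ∅; count = 0; Bézout bound = 2.

deg(f) = 2, deg(g) = 1, so Bézout bound = 2.
Scan x ∈ F_5. For each x, list the y ∈ F_5 with f(x, y) ≡ 0 and those with g(x, y) ≡ 0 (mod 5); the common zeros in that column are the intersection.
  x = 0: f ≡ 0 at y ∈ {4}; g ≡ 0 at y ∈ {1}; common: ∅.
  x = 1: f ≡ 0 at y ∈ ∅; g ≡ 0 at y ∈ {1}; common: ∅.
  x = 2: f ≡ 0 at y ∈ ∅; g ≡ 0 at y ∈ {1}; common: ∅.
  x = 3: f ≡ 0 at y ∈ ∅; g ≡ 0 at y ∈ {1}; common: ∅.
  x = 4: f ≡ 0 at y ∈ ∅; g ≡ 0 at y ∈ {1}; common: ∅.
Collecting: common zeros = ∅, so the count is 0.
Comparison with the Bézout bound: 0 ≤ 2 = deg(f)·deg(g), as expected for curves with no common component (the affine F_5-count falls short of the bound because intersections may lie at infinity, over extension fields, or carry multiplicity).


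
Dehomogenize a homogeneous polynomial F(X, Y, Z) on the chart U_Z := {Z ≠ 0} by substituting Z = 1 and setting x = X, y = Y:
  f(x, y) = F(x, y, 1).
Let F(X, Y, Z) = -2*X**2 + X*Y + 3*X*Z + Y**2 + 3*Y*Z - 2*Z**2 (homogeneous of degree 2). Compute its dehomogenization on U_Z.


f(x, y) = -2*x**2 + x*y + 3*x + y**2 + 3*y - 2

On U_Z we set Z = 1. Each monomial c·X^i·Y^j·Z^k in F becomes c·x^i·y^j·1^k = c·x^i·y^j.
Substituting Z = 1: F(X, Y, 1) = -2*x**2 + x*y + 3*x + y**2 + 3*y - 2.
Note: deg(f) ≤ deg(F) = 2; strict inequality happens when F is divisible by Z (lost terms).


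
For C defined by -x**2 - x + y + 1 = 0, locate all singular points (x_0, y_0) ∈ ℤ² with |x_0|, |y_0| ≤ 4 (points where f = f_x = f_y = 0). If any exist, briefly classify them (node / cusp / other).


No singular points in the scanned grid; C is smooth there.

Compute partial derivatives:
  f_x = -2*x - 1.
  f_y = 1.
f_y = 1 is a nonzero constant, so f_y never vanishes: no point (x, y) can satisfy f = f_x = f_y = 0. In particular no (x, y) ∈ {−4, ..., 4}² is singular; the curve is smooth.


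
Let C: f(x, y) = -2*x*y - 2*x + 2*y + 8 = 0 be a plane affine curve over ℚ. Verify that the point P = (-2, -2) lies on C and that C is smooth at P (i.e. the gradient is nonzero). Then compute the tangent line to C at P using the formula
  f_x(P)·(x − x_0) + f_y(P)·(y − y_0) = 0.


Tangent line at P: 2*x + 6*y + 16 = 0.

Step 1: f(-2, -2) = 0, so P lies on C.
Step 2: partial derivatives
  f_x(x, y) = -2*y - 2, f_y(x, y) = 2 - 2*x.
  f_x(P) = 2, f_y(P) = 6 (gradient nonzero, so P is smooth).
Step 3: tangent line at P: 2·(x − -2) + 6·(y − -2) = 0.
Expanding: 2*x + 6*y + 16 = 0.


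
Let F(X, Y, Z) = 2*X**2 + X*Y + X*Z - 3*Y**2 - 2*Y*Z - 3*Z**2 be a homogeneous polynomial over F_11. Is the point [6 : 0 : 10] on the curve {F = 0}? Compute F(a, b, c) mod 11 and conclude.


F(6,0,10) ≡ 8 (mod 11); P is NOT on the curve.

Evaluate F(6, 0, 10) term-by-term (mod 11).
  2*X**2 ↦ 2·36·1·1 = 72
  X*Y ↦ 1·6·0·1 = 0
  X*Z ↦ 1·6·1·10 = 60
  -3*Y**2 ↦ -3·1·0·1 = 0
  -2*Y*Z ↦ -2·1·0·10 = 0
  -3*Z**2 ↦ -3·1·1·100 = -300
Sum: F(6, 0, 10) = (72) + (0) + (60) + (0) + (0) + (-300) = -168.
Reducing mod 11: -168 ≡ 8 (mod 11).
Since F(a, b, c) ≡ 8 ≠ 0 (mod 11), P does NOT lie on the curve.


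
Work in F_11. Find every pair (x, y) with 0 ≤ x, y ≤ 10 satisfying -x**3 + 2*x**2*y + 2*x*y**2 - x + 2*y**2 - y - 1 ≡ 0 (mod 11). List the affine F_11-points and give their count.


Affine F_11-points: {(0, 1), (0, 5), (1, 9), (1, 10), (2, 0), (2, 8), (3, 4), (3, 9), (4, 2), (4, 7), (8, 3), (8, 4), (9, 10), (10, 10)}; count = 14.

For each of the 121 pairs (x, y) ∈ F_11², evaluate f(x, y) mod 11. Record the zeros.
  x = 0: [0↦10, 1↦0, 2↦5, 3↦3, 4↦5, 5↦0, 6↦10, 7↦2, 8↦9, 9↦9, 10↦2]  zeros at y ∈ {1, 5}
  x = 1: [0↦8, 1↦2, 2↦4, 3↦3, 4↦10, 5↦3, 6↦4, 7↦2, 8↦8, 9↦0, 10↦0]  zeros at y ∈ {9, 10}
  x = 2: [0↦0, 1↦2, 2↦5, 3↦9, 4↦3, 5↦9, 6↦5, 7↦2, 8↦0, 9↦10, 10↦10]  zeros at y ∈ {0, 8}
  x = 3: [0↦2, 1↦5, 2↦2, 3↦4, 4↦0, 5↦1, 6↦7, 7↦7, 8↦1, 9↦0, 10↦4]  zeros at y ∈ {4, 9}
  x = 4: [0↦8, 1↦5, 2↦0, 3↦4, 4↦6, 5↦6, 6↦4, 7↦0, 8↦5, 9↦8, 10↦9]  zeros at y ∈ {2, 7}
  x = 5: [0↦1, 1↦7, 2↦4, 3↦3, 4↦4, 5↦7, 6↦1, 7↦8, 8↦6, 9↦6, 10↦8]  zeros at y ∈ ∅
  x = 6: [0↦8, 1↦5, 2↦8, 3↦6, 4↦10, 5↦9, 6↦3, 7↦3, 8↦9, 9↦10, 10↦6]  zeros at y ∈ ∅
  x = 7: [0↦1, 1↦4, 2↦6, 3↦7, 4↦7, 5↦6, 6↦4, 7↦1, 8↦8, 9↦3, 10↦8]  zeros at y ∈ ∅
  x = 8: [0↦7, 1↦9, 2↦3, 3↦0, 4↦0, 5↦3, 6↦9, 7↦7, 8↦8, 9↦1, 10↦8]  zeros at y ∈ {3, 4}
  x = 9: [0↦9, 1↦3, 2↦4, 3↦1, 4↦5, 5↦5, 6↦1, 7↦4, 8↦3, 9↦9, 10↦0]  zeros at y ∈ {10}
  x = 10: [0↦1, 1↦2, 2↦3, 3↦4, 4↦5, 5↦6, 6↦7, 7↦8, 8↦9, 9↦10, 10↦0]  zeros at y ∈ {10}
Collecting zeros: affine points = {(0, 1), (0, 5), (1, 9), (1, 10), (2, 0), (2, 8), (3, 4), (3, 9), (4, 2), (4, 7), (8, 3), (8, 4), (9, 10), (10, 10)}.
Total count |C(F_11)_aff| = 14.


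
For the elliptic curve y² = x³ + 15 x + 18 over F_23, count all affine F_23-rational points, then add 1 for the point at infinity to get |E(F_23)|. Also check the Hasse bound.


Affine points = {(0, 8), (0, 15), (4, 2), (4, 21), (6, 5), (6, 18), (7, 11), (7, 12), (8, 11), (8, 12), (9, 10), (9, 13), (10, 8), (10, 15), (13, 8), (13, 15), (18, 5), (18, 18), (19, 3), (19, 20), (21, 7), (21, 16), (22, 5), (22, 18)}; affine count = 24; |E(F_23)| = 25.

Discriminant check: Δ ∝ 4a³ + 27b² = 4·15³ + 27·18² = 4·3375 + 27·324 ≡ 7 (mod 23). Nonzero ⇒ E is nonsingular.
For each x ∈ F_23, compute rhs = x³ + 15·x + 18 mod 23, then count y ∈ F_23 with y² ≡ rhs.
  x = 0: rhs = 18, matching y values: 8, 15 (2 points).
  x = 1: rhs = 11, matching y values: none (0 points).
  x = 2: rhs = 10, matching y values: none (0 points).
  x = 3: rhs = 21, matching y values: none (0 points).
  x = 4: rhs = 4, matching y values: 2, 21 (2 points).
  x = 5: rhs = 11, matching y values: none (0 points).
  x = 6: rhs = 2, matching y values: 5, 18 (2 points).
  x = 7: rhs = 6, matching y values: 11, 12 (2 points).
  x = 8: rhs = 6, matching y values: 11, 12 (2 points).
  x = 9: rhs = 8, matching y values: 10, 13 (2 points).
  x = 10: rhs = 18, matching y values: 8, 15 (2 points).
  x = 11: rhs = 19, matching y values: none (0 points).
  x = 12: rhs = 17, matching y values: none (0 points).
  x = 13: rhs = 18, matching y values: 8, 15 (2 points).
  x = 14: rhs = 5, matching y values: none (0 points).
  x = 15: rhs = 7, matching y values: none (0 points).
  x = 16: rhs = 7, matching y values: none (0 points).
  x = 17: rhs = 11, matching y values: none (0 points).
  x = 18: rhs = 2, matching y values: 5, 18 (2 points).
  x = 19: rhs = 9, matching y values: 3, 20 (2 points).
  x = 20: rhs = 15, matching y values: none (0 points).
  x = 21: rhs = 3, matching y values: 7, 16 (2 points).
  x = 22: rhs = 2, matching y values: 5, 18 (2 points).
Total affine count: 24.
Full point count |E(F_23)| = 24 + 1 = 25.
Hasse bound: |25 − (23+1)| = |1| = 1 ≤ 2√23 ≈ 9.5917 ✓.


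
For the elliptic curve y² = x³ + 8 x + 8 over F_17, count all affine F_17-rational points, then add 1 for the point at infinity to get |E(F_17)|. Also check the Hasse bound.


Affine points = {(0, 5), (0, 12), (1, 0), (2, 7), (2, 10), (3, 5), (3, 12), (4, 6), (4, 11), (6, 0), (7, 4), (7, 13), (10, 0), (11, 4), (11, 13), (12, 8), (12, 9), (14, 5), (14, 12), (15, 1), (15, 16), (16, 4), (16, 13)}; affine count = 23; |E(F_17)| = 24.

Discriminant check: Δ ∝ 4a³ + 27b² = 4·8³ + 27·8² = 4·512 + 27·64 ≡ 2 (mod 17). Nonzero ⇒ E is nonsingular.
For each x ∈ F_17, compute rhs = x³ + 8·x + 8 mod 17, then count y ∈ F_17 with y² ≡ rhs.
  x = 0: rhs = 8, matching y values: 5, 12 (2 points).
  x = 1: rhs = 0, matching y values: 0 (1 points).
  x = 2: rhs = 15, matching y values: 7, 10 (2 points).
  x = 3: rhs = 8, matching y values: 5, 12 (2 points).
  x = 4: rhs = 2, matching y values: 6, 11 (2 points).
  x = 5: rhs = 3, matching y values: none (0 points).
  x = 6: rhs = 0, matching y values: 0 (1 points).
  x = 7: rhs = 16, matching y values: 4, 13 (2 points).
  x = 8: rhs = 6, matching y values: none (0 points).
  x = 9: rhs = 10, matching y values: none (0 points).
  x = 10: rhs = 0, matching y values: 0 (1 points).
  x = 11: rhs = 16, matching y values: 4, 13 (2 points).
  x = 12: rhs = 13, matching y values: 8, 9 (2 points).
  x = 13: rhs = 14, matching y values: none (0 points).
  x = 14: rhs = 8, matching y values: 5, 12 (2 points).
  x = 15: rhs = 1, matching y values: 1, 16 (2 points).
  x = 16: rhs = 16, matching y values: 4, 13 (2 points).
Total affine count: 23.
Full point count |E(F_17)| = 23 + 1 = 24.
Hasse bound: |24 − (17+1)| = |6| = 6 ≤ 2√17 ≈ 8.2462 ✓.


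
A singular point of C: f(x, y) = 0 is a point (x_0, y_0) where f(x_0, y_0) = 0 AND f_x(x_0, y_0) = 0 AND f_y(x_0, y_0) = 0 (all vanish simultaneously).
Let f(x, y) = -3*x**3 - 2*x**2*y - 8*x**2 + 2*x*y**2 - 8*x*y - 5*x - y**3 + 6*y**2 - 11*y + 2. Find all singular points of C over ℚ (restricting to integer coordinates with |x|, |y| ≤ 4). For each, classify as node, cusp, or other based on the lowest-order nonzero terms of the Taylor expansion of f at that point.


Singular points: {(-1, 1)}; classification: node.

Compute partial derivatives:
  f_x = -9*x**2 - 4*x*y - 16*x + 2*y**2 - 8*y - 5.
  f_y = -2*x**2 + 4*x*y - 8*x - 3*y**2 + 12*y - 11.
Scan x_0 ∈ {−4, ..., 4}. For each x_0, f_y(x_0, y) is a polynomial in y; find its integer roots y ∈ {−4, ..., 4}, then test f_x and f at those candidates.
  x = -4: f_y(-4, y) = -3*y**2 - 4*y - 11; no integer root y with |y| ≤ 4.
  x = -3: f_y(-3, y) = -3*y**2 - 5; no integer root y with |y| ≤ 4.
  x = -2: f_y(-2, y) = -3*y**2 + 4*y - 3; no integer root y with |y| ≤ 4.
  x = -1: f_y(-1, y) = -3*y**2 + 8*y - 5; vanishes at y ∈ {1}. (-1, 1): f_x = 0, f = 0 — SINGULAR.
  x = 0: f_y(0, y) = -3*y**2 + 12*y - 11; no integer root y with |y| ≤ 4.
  x = 1: f_y(1, y) = -3*y**2 + 16*y - 21; vanishes at y ∈ {3}. (1, 3): f_x = -48 ≠ 0.
  x = 2: f_y(2, y) = -3*y**2 + 20*y - 35; no integer root y with |y| ≤ 4.
  x = 3: f_y(3, y) = -3*y**2 + 24*y - 53; no integer root y with |y| ≤ 4.
  x = 4: f_y(4, y) = -3*y**2 + 28*y - 75; no integer root y with |y| ≤ 4.
Only singular point on the grid: (-1, 1).
Classify: substitute x = -1 + u, y = 1 + v and expand: f = -3*u**3 - 2*u**2*v - u**2 + 2*u*v**2 - v**3 + v**2.
No constant or linear terms (consistent with a singular point). Quadratic part: -u**2 + v**2. Cubic part: -3*u**3 - 2*u**2*v + 2*u*v**2 - v**3.
The quadratic part v**2 - u**2 = (v − u)(v + u) splits into two distinct linear factors, so there are two distinct tangent lines y − 1 = ±(x − -1) — this is a node (ordinary double point).
Classification: node.


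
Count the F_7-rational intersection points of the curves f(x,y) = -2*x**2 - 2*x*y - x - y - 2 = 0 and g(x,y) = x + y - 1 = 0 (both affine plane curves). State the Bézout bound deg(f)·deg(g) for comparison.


Common zeros: {(2, 6)}; count = 1; Bézout bound = 2.

deg(f) = 2, deg(g) = 1, so Bézout bound = 2.
Scan x ∈ F_7. For each x, list the y ∈ F_7 with f(x, y) ≡ 0 and those with g(x, y) ≡ 0 (mod 7); the common zeros in that column are the intersection.
  x = 0: f ≡ 0 at y ∈ {5}; g ≡ 0 at y ∈ {1}; common: ∅.
  x = 1: f ≡ 0 at y ∈ {3}; g ≡ 0 at y ∈ {0}; common: ∅.
  x = 2: f ≡ 0 at y ∈ {6}; g ≡ 0 at y ∈ {6}; common: {6}.
  x = 3: f ≡ 0 at y ∈ ∅; g ≡ 0 at y ∈ {5}; common: ∅.
  x = 4: f ≡ 0 at y ∈ {2}; g ≡ 0 at y ∈ {4}; common: ∅.
  x = 5: f ≡ 0 at y ∈ {5}; g ≡ 0 at y ∈ {3}; common: ∅.
  x = 6: f ≡ 0 at y ∈ {3}; g ≡ 0 at y ∈ {2}; common: ∅.
Collecting: common zeros = {(2, 6)}, so the count is 1.
Comparison with the Bézout bound: 1 ≤ 2 = deg(f)·deg(g), as expected for curves with no common component (the affine F_7-count falls short of the bound because intersections may lie at infinity, over extension fields, or carry multiplicity).


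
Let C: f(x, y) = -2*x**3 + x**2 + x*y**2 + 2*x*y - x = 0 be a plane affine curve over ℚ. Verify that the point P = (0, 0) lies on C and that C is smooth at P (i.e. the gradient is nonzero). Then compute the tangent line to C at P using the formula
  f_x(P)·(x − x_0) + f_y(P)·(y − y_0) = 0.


Tangent line at P: -x = 0.

Step 1: f(0, 0) = 0, so P lies on C.
Step 2: partial derivatives
  f_x(x, y) = -6*x**2 + 2*x + y**2 + 2*y - 1, f_y(x, y) = 2*x*y + 2*x.
  f_x(P) = -1, f_y(P) = 0 (gradient nonzero, so P is smooth).
Step 3: tangent line at P: -1·(x − 0) + 0·(y − 0) = 0.
Expanding: -x = 0.


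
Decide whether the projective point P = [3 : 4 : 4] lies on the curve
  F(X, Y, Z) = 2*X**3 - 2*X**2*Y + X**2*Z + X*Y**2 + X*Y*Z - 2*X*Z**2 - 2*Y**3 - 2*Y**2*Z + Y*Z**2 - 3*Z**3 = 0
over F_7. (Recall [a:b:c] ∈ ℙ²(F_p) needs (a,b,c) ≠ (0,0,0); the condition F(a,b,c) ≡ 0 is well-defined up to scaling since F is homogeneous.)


F(3,4,4) ≡ 5 (mod 7); P is NOT on the curve.

Evaluate F(3, 4, 4) term-by-term (mod 7).
  2*X**3 ↦ 2·27·1·1 = 54
  -2*X**2*Y ↦ -2·9·4·1 = -72
  X**2*Z ↦ 1·9·1·4 = 36
  X*Y**2 ↦ 1·3·16·1 = 48
  X*Y*Z ↦ 1·3·4·4 = 48
  -2*X*Z**2 ↦ -2·3·1·16 = -96
  -2*Y**3 ↦ -2·1·64·1 = -128
  -2*Y**2*Z ↦ -2·1·16·4 = -128
  Y*Z**2 ↦ 1·1·4·16 = 64
  -3*Z**3 ↦ -3·1·1·64 = -192
Sum: F(3, 4, 4) = (54) + (-72) + (36) + (48) + (48) + (-96) + (-128) + (-128) + (64) + (-192) = -366.
Reducing mod 7: -366 ≡ 5 (mod 7).
Since F(a, b, c) ≡ 5 ≠ 0 (mod 7), P does NOT lie on the curve.


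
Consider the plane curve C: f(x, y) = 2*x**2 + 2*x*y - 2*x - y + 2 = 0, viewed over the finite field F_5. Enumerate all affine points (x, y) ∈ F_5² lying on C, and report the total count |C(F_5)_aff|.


Affine F_5-points: {(0, 2), (1, 3), (2, 3), (4, 2)}; count = 4.

For each of the 25 pairs (x, y) ∈ F_5², evaluate f(x, y) mod 5. Record the zeros.
  x = 0: [0↦2, 1↦1, 2↦0, 3↦4, 4↦3]  zeros at y ∈ {2}
  x = 1: [0↦2, 1↦3, 2↦4, 3↦0, 4↦1]  zeros at y ∈ {3}
  x = 2: [0↦1, 1↦4, 2↦2, 3↦0, 4↦3]  zeros at y ∈ {3}
  x = 3: [0↦4, 1↦4, 2↦4, 3↦4, 4↦4]  zeros at y ∈ ∅
  x = 4: [0↦1, 1↦3, 2↦0, 3↦2, 4↦4]  zeros at y ∈ {2}
Collecting zeros: affine points = {(0, 2), (1, 3), (2, 3), (4, 2)}.
Total count |C(F_5)_aff| = 4.


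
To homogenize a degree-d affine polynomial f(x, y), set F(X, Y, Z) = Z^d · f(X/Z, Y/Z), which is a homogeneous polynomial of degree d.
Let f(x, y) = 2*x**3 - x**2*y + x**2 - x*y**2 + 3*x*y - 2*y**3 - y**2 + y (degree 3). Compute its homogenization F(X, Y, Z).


F(X, Y, Z) = 2*X**3 - X**2*Y + X**2*Z - X*Y**2 + 3*X*Y*Z - 2*Y**3 - Y**2*Z + Y*Z**2

deg(f) = 3.
Substitute x = X/Z, y = Y/Z into f, then multiply by Z^3.
  monomial 2·x^3·y^0 ↦ 2·X^3·Y^0·Z^0.
  monomial -1·x^2·y^1 ↦ -1·X^2·Y^1·Z^0.
  monomial 1·x^2·y^0 ↦ 1·X^2·Y^0·Z^1.
  monomial -1·x^1·y^2 ↦ -1·X^1·Y^2·Z^0.
  monomial 3·x^1·y^1 ↦ 3·X^1·Y^1·Z^1.
  monomial -2·x^0·y^3 ↦ -2·X^0·Y^3·Z^0.
  monomial -1·x^0·y^2 ↦ -1·X^0·Y^2·Z^1.
  monomial 1·x^0·y^1 ↦ 1·X^0·Y^1·Z^2.
Collecting: F(X, Y, Z) = 2*X**3 - X**2*Y + X**2*Z - X*Y**2 + 3*X*Y*Z - 2*Y**3 - Y**2*Z + Y*Z**2.


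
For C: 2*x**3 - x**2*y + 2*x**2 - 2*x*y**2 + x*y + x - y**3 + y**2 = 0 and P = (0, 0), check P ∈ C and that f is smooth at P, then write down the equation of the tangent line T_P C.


Tangent line at P: x = 0.

Step 1: f(0, 0) = 0, so P lies on C.
Step 2: partial derivatives
  f_x(x, y) = 6*x**2 - 2*x*y + 4*x - 2*y**2 + y + 1, f_y(x, y) = -x**2 - 4*x*y + x - 3*y**2 + 2*y.
  f_x(P) = 1, f_y(P) = 0 (gradient nonzero, so P is smooth).
Step 3: tangent line at P: 1·(x − 0) + 0·(y − 0) = 0.
Expanding: x = 0.


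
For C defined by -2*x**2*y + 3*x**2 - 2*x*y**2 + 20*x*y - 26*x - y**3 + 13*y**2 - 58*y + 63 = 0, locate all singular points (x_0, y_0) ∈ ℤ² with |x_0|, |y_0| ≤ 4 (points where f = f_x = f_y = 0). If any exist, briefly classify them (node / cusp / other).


Singular points: {(3, 2)}; classification: node.

Compute partial derivatives:
  f_x = -4*x*y + 6*x - 2*y**2 + 20*y - 26.
  f_y = -2*x**2 - 4*x*y + 20*x - 3*y**2 + 26*y - 58.
Scan x_0 ∈ {−4, ..., 4}. For each x_0, f_y(x_0, y) is a polynomial in y; find its integer roots y ∈ {−4, ..., 4}, then test f_x and f at those candidates.
  x = -4: f_y(-4, y) = -3*y**2 + 42*y - 170; no integer root y with |y| ≤ 4.
  x = -3: f_y(-3, y) = -3*y**2 + 38*y - 136; no integer root y with |y| ≤ 4.
  x = -2: f_y(-2, y) = -3*y**2 + 34*y - 106; no integer root y with |y| ≤ 4.
  x = -1: f_y(-1, y) = -3*y**2 + 30*y - 80; no integer root y with |y| ≤ 4.
  x = 0: f_y(0, y) = -3*y**2 + 26*y - 58; no integer root y with |y| ≤ 4.
  x = 1: f_y(1, y) = -3*y**2 + 22*y - 40; vanishes at y ∈ {4}. (1, 4): f_x = 12 ≠ 0.
  x = 2: f_y(2, y) = -3*y**2 + 18*y - 26; no integer root y with |y| ≤ 4.
  x = 3: f_y(3, y) = -3*y**2 + 14*y - 16; vanishes at y ∈ {2}. (3, 2): f_x = 0, f = 0 — SINGULAR.
  x = 4: f_y(4, y) = -3*y**2 + 10*y - 10; no integer root y with |y| ≤ 4.
Only singular point on the grid: (3, 2).
Classify: substitute x = 3 + u, y = 2 + v and expand: f = -2*u**2*v - u**2 - 2*u*v**2 - v**3 + v**2.
No constant or linear terms (consistent with a singular point). Quadratic part: -u**2 + v**2. Cubic part: -2*u**2*v - 2*u*v**2 - v**3.
The quadratic part v**2 - u**2 = (v − u)(v + u) splits into two distinct linear factors, so there are two distinct tangent lines y − 2 = ±(x − 3) — this is a node (ordinary double point).
Classification: node.


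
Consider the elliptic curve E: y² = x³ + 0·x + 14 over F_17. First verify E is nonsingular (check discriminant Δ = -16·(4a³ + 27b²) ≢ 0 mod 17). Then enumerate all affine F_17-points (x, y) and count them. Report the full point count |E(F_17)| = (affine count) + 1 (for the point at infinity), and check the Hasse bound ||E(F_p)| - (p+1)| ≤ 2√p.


Affine points = {(1, 7), (1, 10), (6, 3), (6, 14), (7, 0), (8, 4), (8, 13), (11, 6), (11, 11), (12, 5), (12, 12), (13, 1), (13, 16), (14, 2), (14, 15), (16, 8), (16, 9)}; affine count = 17; |E(F_17)| = 18.

Discriminant check: Δ ∝ 4a³ + 27b² = 4·0³ + 27·14² = 4·0 + 27·196 ≡ 5 (mod 17). Nonzero ⇒ E is nonsingular.
For each x ∈ F_17, compute rhs = x³ + 0·x + 14 mod 17, then count y ∈ F_17 with y² ≡ rhs.
  x = 0: rhs = 14, matching y values: none (0 points).
  x = 1: rhs = 15, matching y values: 7, 10 (2 points).
  x = 2: rhs = 5, matching y values: none (0 points).
  x = 3: rhs = 7, matching y values: none (0 points).
  x = 4: rhs = 10, matching y values: none (0 points).
  x = 5: rhs = 3, matching y values: none (0 points).
  x = 6: rhs = 9, matching y values: 3, 14 (2 points).
  x = 7: rhs = 0, matching y values: 0 (1 points).
  x = 8: rhs = 16, matching y values: 4, 13 (2 points).
  x = 9: rhs = 12, matching y values: none (0 points).
  x = 10: rhs = 11, matching y values: none (0 points).
  x = 11: rhs = 2, matching y values: 6, 11 (2 points).
  x = 12: rhs = 8, matching y values: 5, 12 (2 points).
  x = 13: rhs = 1, matching y values: 1, 16 (2 points).
  x = 14: rhs = 4, matching y values: 2, 15 (2 points).
  x = 15: rhs = 6, matching y values: none (0 points).
  x = 16: rhs = 13, matching y values: 8, 9 (2 points).
Total affine count: 17.
Full point count |E(F_17)| = 17 + 1 = 18.
Hasse bound: |18 − (17+1)| = |0| = 0 ≤ 2√17 ≈ 8.2462 ✓.


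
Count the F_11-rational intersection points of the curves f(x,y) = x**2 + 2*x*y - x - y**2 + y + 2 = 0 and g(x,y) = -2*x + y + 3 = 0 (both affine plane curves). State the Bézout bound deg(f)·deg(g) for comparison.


Common zeros: {(7, 0), (8, 2)}; count = 2; Bézout bound = 2.

deg(f) = 2, deg(g) = 1, so Bézout bound = 2.
Scan x ∈ F_11. For each x, list the y ∈ F_11 with f(x, y) ≡ 0 and those with g(x, y) ≡ 0 (mod 11); the common zeros in that column are the intersection.
  x = 0: f ≡ 0 at y ∈ {2, 10}; g ≡ 0 at y ∈ {8}; common: ∅.
  x = 1: f ≡ 0 at y ∈ ∅; g ≡ 0 at y ∈ {10}; common: ∅.
  x = 2: f ≡ 0 at y ∈ ∅; g ≡ 0 at y ∈ {1}; common: ∅.
  x = 3: f ≡ 0 at y ∈ {8, 10}; g ≡ 0 at y ∈ {3}; common: ∅.
  x = 4: f ≡ 0 at y ∈ {1, 8}; g ≡ 0 at y ∈ {5}; common: ∅.
  x = 5: f ≡ 0 at y ∈ {0}; g ≡ 0 at y ∈ {7}; common: ∅.
  x = 6: f ≡ 0 at y ∈ {1}; g ≡ 0 at y ∈ {9}; common: ∅.
  x = 7: f ≡ 0 at y ∈ {0, 4}; g ≡ 0 at y ∈ {0}; common: {0}.
  x = 8: f ≡ 0 at y ∈ {2, 4}; g ≡ 0 at y ∈ {2}; common: {2}.
  x = 9: f ≡ 0 at y ∈ ∅; g ≡ 0 at y ∈ {4}; common: ∅.
  x = 10: f ≡ 0 at y ∈ ∅; g ≡ 0 at y ∈ {6}; common: ∅.
Collecting: common zeros = {(7, 0), (8, 2)}, so the count is 2.
Comparison with the Bézout bound: 2 ≤ 2 = deg(f)·deg(g), as expected for curves with no common component (the bound is attained).


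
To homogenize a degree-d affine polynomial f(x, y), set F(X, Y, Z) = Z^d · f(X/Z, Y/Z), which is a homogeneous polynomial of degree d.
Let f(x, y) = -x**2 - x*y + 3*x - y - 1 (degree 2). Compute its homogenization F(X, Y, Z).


F(X, Y, Z) = -X**2 - X*Y + 3*X*Z - Y*Z - Z**2

deg(f) = 2.
Substitute x = X/Z, y = Y/Z into f, then multiply by Z^2.
  monomial -1·x^2·y^0 ↦ -1·X^2·Y^0·Z^0.
  monomial -1·x^1·y^1 ↦ -1·X^1·Y^1·Z^0.
  monomial 3·x^1·y^0 ↦ 3·X^1·Y^0·Z^1.
  monomial -1·x^0·y^1 ↦ -1·X^0·Y^1·Z^1.
  monomial -1·x^0·y^0 ↦ -1·X^0·Y^0·Z^2.
Collecting: F(X, Y, Z) = -X**2 - X*Y + 3*X*Z - Y*Z - Z**2.


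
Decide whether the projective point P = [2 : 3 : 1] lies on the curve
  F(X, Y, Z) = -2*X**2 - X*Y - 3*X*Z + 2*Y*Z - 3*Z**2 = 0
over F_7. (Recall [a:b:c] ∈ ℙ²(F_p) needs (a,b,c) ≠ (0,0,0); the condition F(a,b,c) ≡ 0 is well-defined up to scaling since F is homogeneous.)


F(2,3,1) ≡ 4 (mod 7); P is NOT on the curve.

Evaluate F(2, 3, 1) term-by-term (mod 7).
  -2*X**2 ↦ -2·4·1·1 = -8
  -X*Y ↦ -1·2·3·1 = -6
  -3*X*Z ↦ -3·2·1·1 = -6
  2*Y*Z ↦ 2·1·3·1 = 6
  -3*Z**2 ↦ -3·1·1·1 = -3
Sum: F(2, 3, 1) = (-8) + (-6) + (-6) + (6) + (-3) = -17.
Reducing mod 7: -17 ≡ 4 (mod 7).
Since F(a, b, c) ≡ 4 ≠ 0 (mod 7), P does NOT lie on the curve.


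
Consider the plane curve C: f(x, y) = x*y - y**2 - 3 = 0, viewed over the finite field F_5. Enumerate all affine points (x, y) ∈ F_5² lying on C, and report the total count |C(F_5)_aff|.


Affine F_5-points: {(1, 2), (1, 4), (4, 1), (4, 3)}; count = 4.

For each of the 25 pairs (x, y) ∈ F_5², evaluate f(x, y) mod 5. Record the zeros.
  x = 0: [0↦2, 1↦1, 2↦3, 3↦3, 4↦1]  zeros at y ∈ ∅
  x = 1: [0↦2, 1↦2, 2↦0, 3↦1, 4↦0]  zeros at y ∈ {2, 4}
  x = 2: [0↦2, 1↦3, 2↦2, 3↦4, 4↦4]  zeros at y ∈ ∅
  x = 3: [0↦2, 1↦4, 2↦4, 3↦2, 4↦3]  zeros at y ∈ ∅
  x = 4: [0↦2, 1↦0, 2↦1, 3↦0, 4↦2]  zeros at y ∈ {1, 3}
Collecting zeros: affine points = {(1, 2), (1, 4), (4, 1), (4, 3)}.
Total count |C(F_5)_aff| = 4.


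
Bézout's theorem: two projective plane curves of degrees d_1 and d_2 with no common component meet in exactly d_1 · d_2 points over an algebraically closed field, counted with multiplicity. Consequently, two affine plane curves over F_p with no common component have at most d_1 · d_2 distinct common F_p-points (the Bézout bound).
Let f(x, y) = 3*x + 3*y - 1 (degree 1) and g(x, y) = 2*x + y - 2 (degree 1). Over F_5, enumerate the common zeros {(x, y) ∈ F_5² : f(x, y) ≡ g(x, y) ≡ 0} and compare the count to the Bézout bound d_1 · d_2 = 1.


Common zeros: {(0, 2)}; count = 1; Bézout bound = 1.

deg(f) = 1, deg(g) = 1, so Bézout bound = 1.
Scan x ∈ F_5. For each x, list the y ∈ F_5 with f(x, y) ≡ 0 and those with g(x, y) ≡ 0 (mod 5); the common zeros in that column are the intersection.
  x = 0: f ≡ 0 at y ∈ {2}; g ≡ 0 at y ∈ {2}; common: {2}.
  x = 1: f ≡ 0 at y ∈ {1}; g ≡ 0 at y ∈ {0}; common: ∅.
  x = 2: f ≡ 0 at y ∈ {0}; g ≡ 0 at y ∈ {3}; common: ∅.
  x = 3: f ≡ 0 at y ∈ {4}; g ≡ 0 at y ∈ {1}; common: ∅.
  x = 4: f ≡ 0 at y ∈ {3}; g ≡ 0 at y ∈ {4}; common: ∅.
Collecting: common zeros = {(0, 2)}, so the count is 1.
Comparison with the Bézout bound: 1 ≤ 1 = deg(f)·deg(g), as expected for curves with no common component (the bound is attained).


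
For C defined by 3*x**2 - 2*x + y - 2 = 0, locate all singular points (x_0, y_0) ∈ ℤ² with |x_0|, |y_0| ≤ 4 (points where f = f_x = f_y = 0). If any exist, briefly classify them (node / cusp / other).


No singular points in the scanned grid; C is smooth there.

Compute partial derivatives:
  f_x = 6*x - 2.
  f_y = 1.
f_y = 1 is a nonzero constant, so f_y never vanishes: no point (x, y) can satisfy f = f_x = f_y = 0. In particular no (x, y) ∈ {−4, ..., 4}² is singular; the curve is smooth.


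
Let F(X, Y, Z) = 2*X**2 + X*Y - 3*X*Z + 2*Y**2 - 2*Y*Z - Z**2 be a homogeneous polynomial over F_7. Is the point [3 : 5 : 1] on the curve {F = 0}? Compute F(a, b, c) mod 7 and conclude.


F(3,5,1) ≡ 0 (mod 7); P is on the curve.

Evaluate F(3, 5, 1) term-by-term (mod 7).
  2*X**2 ↦ 2·9·1·1 = 18
  X*Y ↦ 1·3·5·1 = 15
  -3*X*Z ↦ -3·3·1·1 = -9
  2*Y**2 ↦ 2·1·25·1 = 50
  -2*Y*Z ↦ -2·1·5·1 = -10
  -Z**2 ↦ -1·1·1·1 = -1
Sum: F(3, 5, 1) = (18) + (15) + (-9) + (50) + (-10) + (-1) = 63.
Reducing mod 7: 63 ≡ 0 (mod 7).
Since F(a, b, c) ≡ 0 (mod 7), P lies on the curve.


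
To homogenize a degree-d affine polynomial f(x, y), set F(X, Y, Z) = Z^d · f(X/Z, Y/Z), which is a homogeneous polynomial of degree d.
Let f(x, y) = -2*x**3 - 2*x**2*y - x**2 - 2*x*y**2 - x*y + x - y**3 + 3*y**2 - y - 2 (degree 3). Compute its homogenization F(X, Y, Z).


F(X, Y, Z) = -2*X**3 - 2*X**2*Y - X**2*Z - 2*X*Y**2 - X*Y*Z + X*Z**2 - Y**3 + 3*Y**2*Z - Y*Z**2 - 2*Z**3

deg(f) = 3.
Substitute x = X/Z, y = Y/Z into f, then multiply by Z^3.
  monomial -2·x^3·y^0 ↦ -2·X^3·Y^0·Z^0.
  monomial -2·x^2·y^1 ↦ -2·X^2·Y^1·Z^0.
  monomial -1·x^2·y^0 ↦ -1·X^2·Y^0·Z^1.
  monomial -2·x^1·y^2 ↦ -2·X^1·Y^2·Z^0.
  monomial -1·x^1·y^1 ↦ -1·X^1·Y^1·Z^1.
  monomial 1·x^1·y^0 ↦ 1·X^1·Y^0·Z^2.
  monomial -1·x^0·y^3 ↦ -1·X^0·Y^3·Z^0.
  monomial 3·x^0·y^2 ↦ 3·X^0·Y^2·Z^1.
  monomial -1·x^0·y^1 ↦ -1·X^0·Y^1·Z^2.
  monomial -2·x^0·y^0 ↦ -2·X^0·Y^0·Z^3.
Collecting: F(X, Y, Z) = -2*X**3 - 2*X**2*Y - X**2*Z - 2*X*Y**2 - X*Y*Z + X*Z**2 - Y**3 + 3*Y**2*Z - Y*Z**2 - 2*Z**3.


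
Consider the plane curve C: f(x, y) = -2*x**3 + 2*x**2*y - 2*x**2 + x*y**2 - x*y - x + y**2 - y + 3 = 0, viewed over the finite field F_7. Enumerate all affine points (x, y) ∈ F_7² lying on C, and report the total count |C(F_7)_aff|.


Affine F_7-points: {(1, 1), (1, 6), (2, 5), (3, 2), (3, 5), (4, 0), (4, 3), (5, 1), (6, 5)}; count = 9.

For each of the 49 pairs (x, y) ∈ F_7², evaluate f(x, y) mod 7. Record the zeros.
  x = 0: [0↦3, 1↦3, 2↦5, 3↦2, 4↦1, 5↦2, 6↦5]  zeros at y ∈ ∅
  x = 1: [0↦5, 1↦0, 2↦6, 3↦2, 4↦2, 5↦6, 6↦0]  zeros at y ∈ {1, 6}
  x = 2: [0↦5, 1↦6, 2↦6, 3↦5, 4↦3, 5↦0, 6↦3]  zeros at y ∈ {5}
  x = 3: [0↦5, 1↦2, 2↦0, 3↦6, 4↦6, 5↦0, 6↦2]  zeros at y ∈ {2, 5}
  x = 4: [0↦0, 1↦4, 2↦4, 3↦0, 4↦6, 5↦1, 6↦6]  zeros at y ∈ {0, 3}
  x = 5: [0↦6, 1↦0, 2↦6, 3↦3, 4↦5, 5↦5, 6↦3]  zeros at y ∈ {1}
  x = 6: [0↦4, 1↦6, 2↦1, 3↦3, 4↦5, 5↦0, 6↦2]  zeros at y ∈ {5}
Collecting zeros: affine points = {(1, 1), (1, 6), (2, 5), (3, 2), (3, 5), (4, 0), (4, 3), (5, 1), (6, 5)}.
Total count |C(F_7)_aff| = 9.


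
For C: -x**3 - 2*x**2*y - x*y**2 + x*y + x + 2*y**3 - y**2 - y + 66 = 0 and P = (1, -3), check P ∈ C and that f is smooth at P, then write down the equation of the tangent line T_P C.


Tangent line at P: -2*x + 64*y + 194 = 0.

Step 1: f(1, -3) = 0, so P lies on C.
Step 2: partial derivatives
  f_x(x, y) = -3*x**2 - 4*x*y - y**2 + y + 1, f_y(x, y) = -2*x**2 - 2*x*y + x + 6*y**2 - 2*y - 1.
  f_x(P) = -2, f_y(P) = 64 (gradient nonzero, so P is smooth).
Step 3: tangent line at P: -2·(x − 1) + 64·(y − -3) = 0.
Expanding: -2*x + 64*y + 194 = 0.


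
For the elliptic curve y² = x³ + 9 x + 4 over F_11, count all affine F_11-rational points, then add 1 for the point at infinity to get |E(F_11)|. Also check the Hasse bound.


Affine points = {(0, 2), (0, 9), (1, 5), (1, 6), (3, 5), (3, 6), (4, 4), (4, 7), (5, 3), (5, 8), (7, 5), (7, 6), (8, 4), (8, 7), (9, 0), (10, 4), (10, 7)}; affine count = 17; |E(F_11)| = 18.

Discriminant check: Δ ∝ 4a³ + 27b² = 4·9³ + 27·4² = 4·729 + 27·16 ≡ 4 (mod 11). Nonzero ⇒ E is nonsingular.
For each x ∈ F_11, compute rhs = x³ + 9·x + 4 mod 11, then count y ∈ F_11 with y² ≡ rhs.
  x = 0: rhs = 4, matching y values: 2, 9 (2 points).
  x = 1: rhs = 3, matching y values: 5, 6 (2 points).
  x = 2: rhs = 8, matching y values: none (0 points).
  x = 3: rhs = 3, matching y values: 5, 6 (2 points).
  x = 4: rhs = 5, matching y values: 4, 7 (2 points).
  x = 5: rhs = 9, matching y values: 3, 8 (2 points).
  x = 6: rhs = 10, matching y values: none (0 points).
  x = 7: rhs = 3, matching y values: 5, 6 (2 points).
  x = 8: rhs = 5, matching y values: 4, 7 (2 points).
  x = 9: rhs = 0, matching y values: 0 (1 points).
  x = 10: rhs = 5, matching y values: 4, 7 (2 points).
Total affine count: 17.
Full point count |E(F_11)| = 17 + 1 = 18.
Hasse bound: |18 − (11+1)| = |6| = 6 ≤ 2√11 ≈ 6.6332 ✓.


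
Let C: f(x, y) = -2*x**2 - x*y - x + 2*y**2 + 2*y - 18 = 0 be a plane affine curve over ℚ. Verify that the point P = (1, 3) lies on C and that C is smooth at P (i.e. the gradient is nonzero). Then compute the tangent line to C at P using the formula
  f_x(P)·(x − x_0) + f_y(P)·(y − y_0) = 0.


Tangent line at P: -8*x + 13*y - 31 = 0.

Step 1: f(1, 3) = 0, so P lies on C.
Step 2: partial derivatives
  f_x(x, y) = -4*x - y - 1, f_y(x, y) = -x + 4*y + 2.
  f_x(P) = -8, f_y(P) = 13 (gradient nonzero, so P is smooth).
Step 3: tangent line at P: -8·(x − 1) + 13·(y − 3) = 0.
Expanding: -8*x + 13*y - 31 = 0.


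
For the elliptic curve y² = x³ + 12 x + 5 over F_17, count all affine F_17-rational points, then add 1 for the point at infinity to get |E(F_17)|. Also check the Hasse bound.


Affine points = {(1, 1), (1, 16), (3, 0), (4, 7), (4, 10), (6, 2), (6, 15), (8, 1), (8, 16), (9, 3), (9, 14), (16, 3), (16, 14)}; affine count = 13; |E(F_17)| = 14.

Discriminant check: Δ ∝ 4a³ + 27b² = 4·12³ + 27·5² = 4·1728 + 27·25 ≡ 5 (mod 17). Nonzero ⇒ E is nonsingular.
For each x ∈ F_17, compute rhs = x³ + 12·x + 5 mod 17, then count y ∈ F_17 with y² ≡ rhs.
  x = 0: rhs = 5, matching y values: none (0 points).
  x = 1: rhs = 1, matching y values: 1, 16 (2 points).
  x = 2: rhs = 3, matching y values: none (0 points).
  x = 3: rhs = 0, matching y values: 0 (1 points).
  x = 4: rhs = 15, matching y values: 7, 10 (2 points).
  x = 5: rhs = 3, matching y values: none (0 points).
  x = 6: rhs = 4, matching y values: 2, 15 (2 points).
  x = 7: rhs = 7, matching y values: none (0 points).
  x = 8: rhs = 1, matching y values: 1, 16 (2 points).
  x = 9: rhs = 9, matching y values: 3, 14 (2 points).
  x = 10: rhs = 3, matching y values: none (0 points).
  x = 11: rhs = 6, matching y values: none (0 points).
  x = 12: rhs = 7, matching y values: none (0 points).
  x = 13: rhs = 12, matching y values: none (0 points).
  x = 14: rhs = 10, matching y values: none (0 points).
  x = 15: rhs = 7, matching y values: none (0 points).
  x = 16: rhs = 9, matching y values: 3, 14 (2 points).
Total affine count: 13.
Full point count |E(F_17)| = 13 + 1 = 14.
Hasse bound: |14 − (17+1)| = |-4| = 4 ≤ 2√17 ≈ 8.2462 ✓.


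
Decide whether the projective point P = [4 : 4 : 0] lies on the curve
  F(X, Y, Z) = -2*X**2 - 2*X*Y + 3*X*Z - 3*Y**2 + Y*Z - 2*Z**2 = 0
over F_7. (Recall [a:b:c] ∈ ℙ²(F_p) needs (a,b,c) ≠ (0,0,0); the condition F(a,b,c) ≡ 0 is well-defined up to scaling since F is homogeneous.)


F(4,4,0) ≡ 0 (mod 7); P is on the curve.

Evaluate F(4, 4, 0) term-by-term (mod 7).
  -2*X**2 ↦ -2·16·1·1 = -32
  -2*X*Y ↦ -2·4·4·1 = -32
  3*X*Z ↦ 3·4·1·0 = 0
  -3*Y**2 ↦ -3·1·16·1 = -48
  Y*Z ↦ 1·1·4·0 = 0
  -2*Z**2 ↦ -2·1·1·0 = 0
Sum: F(4, 4, 0) = (-32) + (-32) + (0) + (-48) + (0) + (0) = -112.
Reducing mod 7: -112 ≡ 0 (mod 7).
Since F(a, b, c) ≡ 0 (mod 7), P lies on the curve.


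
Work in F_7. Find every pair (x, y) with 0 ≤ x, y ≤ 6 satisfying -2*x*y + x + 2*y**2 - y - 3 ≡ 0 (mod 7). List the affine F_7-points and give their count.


Affine F_7-points: {(0, 5), (0, 6), (1, 2), (1, 3), (3, 0), (5, 1)}; count = 6.

For each of the 49 pairs (x, y) ∈ F_7², evaluate f(x, y) mod 7. Record the zeros.
  x = 0: [0↦4, 1↦5, 2↦3, 3↦5, 4↦4, 5↦0, 6↦0]  zeros at y ∈ {5, 6}
  x = 1: [0↦5, 1↦4, 2↦0, 3↦0, 4↦4, 5↦5, 6↦3]  zeros at y ∈ {2, 3}
  x = 2: [0↦6, 1↦3, 2↦4, 3↦2, 4↦4, 5↦3, 6↦6]  zeros at y ∈ ∅
  x = 3: [0↦0, 1↦2, 2↦1, 3↦4, 4↦4, 5↦1, 6↦2]  zeros at y ∈ {0}
  x = 4: [0↦1, 1↦1, 2↦5, 3↦6, 4↦4, 5↦6, 6↦5]  zeros at y ∈ ∅
  x = 5: [0↦2, 1↦0, 2↦2, 3↦1, 4↦4, 5↦4, 6↦1]  zeros at y ∈ {1}
  x = 6: [0↦3, 1↦6, 2↦6, 3↦3, 4↦4, 5↦2, 6↦4]  zeros at y ∈ ∅
Collecting zeros: affine points = {(0, 5), (0, 6), (1, 2), (1, 3), (3, 0), (5, 1)}.
Total count |C(F_7)_aff| = 6.
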